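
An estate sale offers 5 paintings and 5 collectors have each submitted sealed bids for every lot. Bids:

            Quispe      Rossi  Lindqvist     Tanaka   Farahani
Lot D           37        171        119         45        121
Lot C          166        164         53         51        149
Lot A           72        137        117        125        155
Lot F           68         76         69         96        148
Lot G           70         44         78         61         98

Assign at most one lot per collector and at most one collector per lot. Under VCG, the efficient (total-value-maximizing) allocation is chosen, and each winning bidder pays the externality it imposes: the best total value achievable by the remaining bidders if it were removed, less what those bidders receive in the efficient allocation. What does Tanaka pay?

Tanaka pays $39.

Efficient allocation: Quispe→Lot C ($166), Rossi→Lot D ($171), Lindqvist→Lot G ($78), Tanaka→Lot A ($125), Farahani→Lot F ($148); total welfare W = $688.
Tanaka receives Lot A at value $125, so the others get W − 125 = $563.
Without Tanaka: best allocation of the remaining 4 bidders over all 5 lots is Quispe→Lot C ($166), Rossi→Lot D ($171), Lindqvist→Lot A ($117), Farahani→Lot F ($148), total $602.
VCG payment = (others' best without Tanaka) − (others' welfare with Tanaka) = 602 − 563 = $39.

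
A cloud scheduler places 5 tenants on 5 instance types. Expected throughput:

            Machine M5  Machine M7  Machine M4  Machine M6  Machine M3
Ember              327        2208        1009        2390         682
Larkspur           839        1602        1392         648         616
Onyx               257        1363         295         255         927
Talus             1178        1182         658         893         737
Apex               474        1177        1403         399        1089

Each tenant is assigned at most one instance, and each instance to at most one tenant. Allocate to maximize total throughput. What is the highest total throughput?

Optimal: Ember→Machine M6 (2390 ops/s), Larkspur→Machine M7 (1602 ops/s), Onyx→Machine M3 (927 ops/s), Talus→Machine M5 (1178 ops/s), Apex→Machine M4 (1403 ops/s) — total 2390+1602+927+1178+1403 = 7500 ops/s.
Column-greedy (each instance in turn goes to its best remaining tenant) gives 6364 ops/s, worse by 1136.
No other one-to-one assignment exceeds 7500 ops/s.

Maximum total: 7500 ops/s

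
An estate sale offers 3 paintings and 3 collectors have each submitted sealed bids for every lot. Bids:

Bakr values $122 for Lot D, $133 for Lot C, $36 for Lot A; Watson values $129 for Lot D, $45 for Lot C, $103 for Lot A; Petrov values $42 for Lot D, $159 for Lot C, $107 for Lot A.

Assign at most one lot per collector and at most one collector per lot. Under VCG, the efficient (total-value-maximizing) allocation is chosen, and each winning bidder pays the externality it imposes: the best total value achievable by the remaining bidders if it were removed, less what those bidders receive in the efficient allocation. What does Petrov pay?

Efficient allocation: Bakr→Lot D ($122), Watson→Lot A ($103), Petrov→Lot C ($159); total welfare W = $384.
Petrov receives Lot C at value $159, so the others get W − 159 = $225.
Without Petrov: best allocation of the remaining 2 bidders over all 3 lots is Bakr→Lot C ($133), Watson→Lot D ($129), total $262.
VCG payment = (others' best without Petrov) − (others' welfare with Petrov) = 262 − 225 = $37.

Petrov pays $37.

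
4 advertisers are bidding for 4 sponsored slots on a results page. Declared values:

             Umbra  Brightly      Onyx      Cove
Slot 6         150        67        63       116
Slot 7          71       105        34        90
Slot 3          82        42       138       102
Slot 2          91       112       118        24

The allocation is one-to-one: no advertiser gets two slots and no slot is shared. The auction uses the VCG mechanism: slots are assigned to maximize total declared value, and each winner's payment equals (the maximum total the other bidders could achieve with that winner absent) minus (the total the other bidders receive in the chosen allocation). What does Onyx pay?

Efficient allocation: Umbra→Slot 6 ($150), Brightly→Slot 2 ($112), Onyx→Slot 3 ($138), Cove→Slot 7 ($90); total welfare W = $490.
Onyx receives Slot 3 at value $138, so the others get W − 138 = $352.
Without Onyx: best allocation of the remaining 3 bidders over all 4 slots is Umbra→Slot 6 ($150), Brightly→Slot 2 ($112), Cove→Slot 3 ($102), total $364.
VCG payment = (others' best without Onyx) − (others' welfare with Onyx) = 364 − 352 = $12.

Onyx pays $12.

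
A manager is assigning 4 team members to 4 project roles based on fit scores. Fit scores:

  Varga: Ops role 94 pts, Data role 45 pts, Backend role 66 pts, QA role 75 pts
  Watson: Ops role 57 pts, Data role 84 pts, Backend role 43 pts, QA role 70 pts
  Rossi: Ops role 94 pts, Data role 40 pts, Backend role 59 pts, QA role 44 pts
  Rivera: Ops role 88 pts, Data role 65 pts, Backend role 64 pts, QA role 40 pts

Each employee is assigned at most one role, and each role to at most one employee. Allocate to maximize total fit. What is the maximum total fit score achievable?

This is a one-to-one assignment (maximum-weight bipartite matching).
Optimal: Varga→QA role (75 pts), Watson→Data role (84 pts), Rossi→Ops role (94 pts), Rivera→Backend role (64 pts) — total 75+84+94+64 = 317 pts.
Row-greedy (each employee in turn takes its best remaining role) gives 277 pts, worse by 40.
Checked against all permutations: 317 pts is optimal.

Max total: 317 pts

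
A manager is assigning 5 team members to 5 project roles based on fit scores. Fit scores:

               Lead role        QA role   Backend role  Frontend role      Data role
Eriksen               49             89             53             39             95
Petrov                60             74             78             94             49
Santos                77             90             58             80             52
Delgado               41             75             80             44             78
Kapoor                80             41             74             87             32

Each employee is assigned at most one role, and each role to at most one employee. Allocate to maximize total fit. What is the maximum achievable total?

Optimal: Eriksen→Data role (95 pts), Petrov→Frontend role (94 pts), Santos→QA role (90 pts), Delgado→Backend role (80 pts), Kapoor→Lead role (80 pts) — total 95+94+90+80+80 = 439 pts.
Every other assignment is strictly worse.

Maximum total: 439 pts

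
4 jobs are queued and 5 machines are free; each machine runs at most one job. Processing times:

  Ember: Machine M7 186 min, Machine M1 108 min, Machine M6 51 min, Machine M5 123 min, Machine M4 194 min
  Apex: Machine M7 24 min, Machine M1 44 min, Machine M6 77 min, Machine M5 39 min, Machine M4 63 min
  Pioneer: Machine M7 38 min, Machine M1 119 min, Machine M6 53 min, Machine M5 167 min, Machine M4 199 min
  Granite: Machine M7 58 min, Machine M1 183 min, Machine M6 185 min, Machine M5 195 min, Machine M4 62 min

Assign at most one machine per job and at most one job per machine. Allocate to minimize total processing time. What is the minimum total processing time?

Optimal: Ember→Machine M6 (51 min), Apex→Machine M5 (39 min), Pioneer→Machine M7 (38 min), Granite→Machine M4 (62 min) — total 51+39+38+62 = 190 min.
Column-greedy (each machine in turn goes to its cheapest remaining job) gives 380 min, worse by 190.
Next-best assignment: Ember→Machine M6, Apex→Machine M1, Pioneer→Machine M7, Granite→Machine M4 = 195 min.

Minimum total: 190 min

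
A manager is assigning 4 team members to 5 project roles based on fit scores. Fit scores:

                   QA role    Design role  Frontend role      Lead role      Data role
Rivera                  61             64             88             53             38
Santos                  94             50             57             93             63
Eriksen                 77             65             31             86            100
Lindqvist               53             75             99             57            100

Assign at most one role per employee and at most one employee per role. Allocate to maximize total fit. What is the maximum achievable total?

Max total: 368 pts

Optimal: Rivera→Frontend role (88 pts), Santos→QA role (94 pts), Eriksen→Lead role (86 pts), Lindqvist→Data role (100 pts) — total 88+94+86+100 = 368 pts.
Row-greedy (each employee in turn takes its best remaining role) gives 357 pts, worse by 11.
Next-best assignment: Rivera→Frontend role, Santos→Lead role, Eriksen→QA role, Lindqvist→Data role = 358 pts.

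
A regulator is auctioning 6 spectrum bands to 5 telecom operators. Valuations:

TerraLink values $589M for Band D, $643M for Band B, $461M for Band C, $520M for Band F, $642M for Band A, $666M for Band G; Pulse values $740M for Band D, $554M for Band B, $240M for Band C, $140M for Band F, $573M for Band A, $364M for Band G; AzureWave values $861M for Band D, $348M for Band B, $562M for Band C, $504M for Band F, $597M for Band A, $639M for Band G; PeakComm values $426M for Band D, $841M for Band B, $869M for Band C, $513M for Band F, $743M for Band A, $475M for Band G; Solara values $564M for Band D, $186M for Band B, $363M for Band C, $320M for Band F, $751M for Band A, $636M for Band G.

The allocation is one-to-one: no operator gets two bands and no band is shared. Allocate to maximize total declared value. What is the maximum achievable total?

Maximum total: $3701M

This is the linear assignment problem.
Optimal: TerraLink→Band G ($666M), Pulse→Band B ($554M), AzureWave→Band D ($861M), PeakComm→Band C ($869M), Solara→Band A ($751M) — total 666+554+861+869+751 = $3701M.
Column-greedy (each band in turn goes to its best remaining operator) gives $3056M, worse by 645.
Next-best assignment: TerraLink→Band B, Pulse→Band D, AzureWave→Band G, PeakComm→Band C, Solara→Band A = $3642M.
No other one-to-one assignment exceeds $3701M.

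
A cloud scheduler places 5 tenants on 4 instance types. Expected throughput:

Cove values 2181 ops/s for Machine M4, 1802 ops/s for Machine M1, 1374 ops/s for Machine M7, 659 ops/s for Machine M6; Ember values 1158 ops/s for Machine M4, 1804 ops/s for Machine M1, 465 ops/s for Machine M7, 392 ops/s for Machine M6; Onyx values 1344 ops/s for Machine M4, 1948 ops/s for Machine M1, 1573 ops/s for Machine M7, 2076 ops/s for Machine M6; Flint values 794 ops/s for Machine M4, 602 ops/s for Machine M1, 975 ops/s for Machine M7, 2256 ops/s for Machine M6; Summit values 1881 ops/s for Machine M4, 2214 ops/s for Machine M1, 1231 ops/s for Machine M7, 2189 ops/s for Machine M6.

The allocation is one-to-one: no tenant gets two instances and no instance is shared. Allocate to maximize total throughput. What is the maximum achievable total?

Optimal: Cove→Machine M4 (2181 ops/s), Summit→Machine M1 (2214 ops/s), Onyx→Machine M7 (1573 ops/s), Flint→Machine M6 (2256 ops/s) — total 2181+2214+1573+2256 = 8224 ops/s.
Next-best assignment: Cove→Machine M4, Ember→Machine M1, Onyx→Machine M7, Flint→Machine M6 = 7814 ops/s.
No other one-to-one assignment exceeds 8224 ops/s.

Maximum total: 8224 ops/s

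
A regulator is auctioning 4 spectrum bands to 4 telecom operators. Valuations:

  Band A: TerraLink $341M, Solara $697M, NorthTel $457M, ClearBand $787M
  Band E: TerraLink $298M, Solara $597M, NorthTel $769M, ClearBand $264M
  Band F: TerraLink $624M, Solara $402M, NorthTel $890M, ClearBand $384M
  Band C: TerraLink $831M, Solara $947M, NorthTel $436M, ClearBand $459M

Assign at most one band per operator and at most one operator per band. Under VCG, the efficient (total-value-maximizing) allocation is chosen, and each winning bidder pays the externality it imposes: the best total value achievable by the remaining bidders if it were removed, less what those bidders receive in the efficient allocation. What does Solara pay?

Efficient allocation: TerraLink→Band F ($624M), Solara→Band C ($947M), NorthTel→Band E ($769M), ClearBand→Band A ($787M); total welfare W = $3127M.
Solara receives Band C at value $947M, so the others get W − 947 = $2180M.
Without Solara: best allocation of the remaining 3 bidders over all 4 bands is TerraLink→Band C ($831M), NorthTel→Band F ($890M), ClearBand→Band A ($787M), total $2508M.
VCG payment = (others' best without Solara) − (others' welfare with Solara) = 2508 − 2180 = $328M.

Solara pays $328M.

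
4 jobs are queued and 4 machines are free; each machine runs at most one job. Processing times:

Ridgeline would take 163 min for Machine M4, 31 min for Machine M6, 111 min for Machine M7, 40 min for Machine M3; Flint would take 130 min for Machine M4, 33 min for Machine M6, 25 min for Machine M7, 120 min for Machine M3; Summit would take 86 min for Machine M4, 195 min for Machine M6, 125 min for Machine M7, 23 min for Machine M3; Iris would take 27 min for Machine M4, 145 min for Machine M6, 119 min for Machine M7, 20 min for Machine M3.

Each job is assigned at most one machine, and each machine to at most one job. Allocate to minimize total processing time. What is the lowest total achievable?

Min total: 106 min

Optimal: Ridgeline→Machine M6 (31 min), Flint→Machine M7 (25 min), Summit→Machine M3 (23 min), Iris→Machine M4 (27 min) — total 31+25+23+27 = 106 min.
Min-entry greedy (repeatedly take the single cheapest remaining cell) gives 162 min, worse by 56.
Next-best assignment: Ridgeline→Machine M6, Flint→Machine M7, Summit→Machine M4, Iris→Machine M3 = 162 min.
No other one-to-one assignment undercuts 106 min.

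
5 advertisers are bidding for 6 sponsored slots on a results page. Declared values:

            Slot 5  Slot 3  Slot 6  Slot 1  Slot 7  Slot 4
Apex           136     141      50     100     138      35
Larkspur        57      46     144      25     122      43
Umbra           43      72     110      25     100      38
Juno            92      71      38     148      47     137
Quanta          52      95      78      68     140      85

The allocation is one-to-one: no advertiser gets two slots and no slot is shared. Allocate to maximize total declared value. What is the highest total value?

Optimal: Apex→Slot 5 ($136), Larkspur→Slot 6 ($144), Umbra→Slot 3 ($72), Juno→Slot 1 ($148), Quanta→Slot 7 ($140) — total 136+144+72+148+140 = $640.
Row-greedy (each advertiser in turn takes its best remaining slot) gives $618, worse by 22.
Swapping Larkspur↔Umbra (Larkspur→Slot 3 $46, Umbra→Slot 6 $110) loses 60.

Max total: $640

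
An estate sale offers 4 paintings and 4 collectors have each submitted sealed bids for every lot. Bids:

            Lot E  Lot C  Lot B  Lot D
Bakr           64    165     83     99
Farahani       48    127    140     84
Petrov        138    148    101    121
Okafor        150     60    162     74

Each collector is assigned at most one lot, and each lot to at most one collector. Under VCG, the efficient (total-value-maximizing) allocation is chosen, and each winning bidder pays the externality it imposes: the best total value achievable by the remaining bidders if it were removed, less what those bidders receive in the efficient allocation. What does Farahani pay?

Efficient allocation: Bakr→Lot C ($165), Farahani→Lot B ($140), Petrov→Lot D ($121), Okafor→Lot E ($150); total welfare W = $576.
Farahani receives Lot B at value $140, so the others get W − 140 = $436.
Without Farahani: best allocation of the remaining 3 bidders over all 4 lots is Bakr→Lot C ($165), Petrov→Lot E ($138), Okafor→Lot B ($162), total $465.
VCG payment = (others' best without Farahani) − (others' welfare with Farahani) = 465 − 436 = $29.

Farahani pays $29.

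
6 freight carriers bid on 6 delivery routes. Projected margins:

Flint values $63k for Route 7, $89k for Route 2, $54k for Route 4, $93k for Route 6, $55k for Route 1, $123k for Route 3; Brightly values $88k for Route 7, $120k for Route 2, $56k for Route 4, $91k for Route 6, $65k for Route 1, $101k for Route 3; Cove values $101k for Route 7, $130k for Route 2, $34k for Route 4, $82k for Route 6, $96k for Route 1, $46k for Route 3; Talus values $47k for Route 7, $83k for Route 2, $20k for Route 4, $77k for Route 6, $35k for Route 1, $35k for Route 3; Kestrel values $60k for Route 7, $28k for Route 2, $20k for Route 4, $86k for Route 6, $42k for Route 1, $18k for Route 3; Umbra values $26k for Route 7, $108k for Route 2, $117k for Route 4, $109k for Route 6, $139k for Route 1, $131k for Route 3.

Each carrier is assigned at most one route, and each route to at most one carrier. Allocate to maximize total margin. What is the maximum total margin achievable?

This is the linear assignment problem.
Optimal: Flint→Route 3 ($123k), Brightly→Route 7 ($88k), Cove→Route 1 ($96k), Talus→Route 2 ($83k), Kestrel→Route 6 ($86k), Umbra→Route 4 ($117k) — total 123+88+96+83+86+117 = $593k.
Max-entry greedy (repeatedly take the single best remaining cell) gives $563k, worse by 30.
Swapping Kestrel↔Brightly (Kestrel→Route 7 $60k, Brightly→Route 6 $91k) loses 23.
No other one-to-one assignment exceeds $593k.

Maximum total: $593k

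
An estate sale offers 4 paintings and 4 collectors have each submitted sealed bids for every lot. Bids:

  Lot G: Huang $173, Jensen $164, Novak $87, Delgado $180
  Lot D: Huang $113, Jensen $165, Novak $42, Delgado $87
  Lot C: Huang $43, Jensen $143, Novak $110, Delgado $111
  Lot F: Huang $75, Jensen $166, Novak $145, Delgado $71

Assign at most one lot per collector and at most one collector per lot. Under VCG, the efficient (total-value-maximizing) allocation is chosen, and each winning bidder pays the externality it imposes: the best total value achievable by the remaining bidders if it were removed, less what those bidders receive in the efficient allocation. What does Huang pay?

Efficient allocation: Huang→Lot G ($173), Jensen→Lot D ($165), Novak→Lot F ($145), Delgado→Lot C ($111); total welfare W = $594.
Huang receives Lot G at value $173, so the others get W − 173 = $421.
Without Huang: best allocation of the remaining 3 bidders over all 4 lots is Jensen→Lot D ($165), Novak→Lot F ($145), Delgado→Lot G ($180), total $490.
VCG payment = (others' best without Huang) − (others' welfare with Huang) = 490 − 421 = $69.

Huang pays $69.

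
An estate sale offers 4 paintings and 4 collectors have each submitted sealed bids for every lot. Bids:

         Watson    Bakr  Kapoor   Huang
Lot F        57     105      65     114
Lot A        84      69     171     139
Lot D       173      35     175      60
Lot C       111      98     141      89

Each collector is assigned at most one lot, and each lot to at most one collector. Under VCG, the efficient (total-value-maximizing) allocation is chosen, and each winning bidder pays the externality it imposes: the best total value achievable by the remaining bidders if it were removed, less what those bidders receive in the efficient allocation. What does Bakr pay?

Efficient allocation: Watson→Lot D ($173), Bakr→Lot F ($105), Kapoor→Lot C ($141), Huang→Lot A ($139); total welfare W = $558.
Bakr receives Lot F at value $105, so the others get W − 105 = $453.
Without Bakr: best allocation of the remaining 3 bidders over all 4 lots is Watson→Lot D ($173), Kapoor→Lot A ($171), Huang→Lot F ($114), total $458.
VCG payment = (others' best without Bakr) − (others' welfare with Bakr) = 458 − 453 = $5.

Bakr pays $5.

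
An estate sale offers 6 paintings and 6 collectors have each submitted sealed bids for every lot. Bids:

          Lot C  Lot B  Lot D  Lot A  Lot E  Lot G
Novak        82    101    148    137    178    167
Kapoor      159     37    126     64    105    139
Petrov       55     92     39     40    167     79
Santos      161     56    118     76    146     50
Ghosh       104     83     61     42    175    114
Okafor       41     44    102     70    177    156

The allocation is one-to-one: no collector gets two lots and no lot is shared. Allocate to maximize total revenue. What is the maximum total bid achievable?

Maximum total: $847

Optimal: Novak→Lot A ($137), Kapoor→Lot D ($126), Petrov→Lot B ($92), Santos→Lot C ($161), Ghosh→Lot E ($175), Okafor→Lot G ($156) — total 137+126+92+161+175+156 = $847.
Row-greedy (each collector in turn takes its best remaining lot) gives $731, worse by 116.
No other one-to-one assignment exceeds $847.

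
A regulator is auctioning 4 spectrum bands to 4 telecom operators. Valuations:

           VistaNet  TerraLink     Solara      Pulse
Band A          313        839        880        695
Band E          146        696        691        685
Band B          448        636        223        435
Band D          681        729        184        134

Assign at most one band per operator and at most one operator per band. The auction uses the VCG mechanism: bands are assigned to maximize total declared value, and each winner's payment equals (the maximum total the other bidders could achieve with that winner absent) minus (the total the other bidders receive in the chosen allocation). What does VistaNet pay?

Efficient allocation: VistaNet→Band D ($681M), TerraLink→Band B ($636M), Solara→Band A ($880M), Pulse→Band E ($685M); total welfare W = $2882M.
VistaNet receives Band D at value $681M, so the others get W − 681 = $2201M.
Without VistaNet: best allocation of the remaining 3 bidders over all 4 bands is TerraLink→Band D ($729M), Solara→Band A ($880M), Pulse→Band E ($685M), total $2294M.
VCG payment = (others' best without VistaNet) − (others' welfare with VistaNet) = 2294 − 2201 = $93M.

VistaNet pays $93M.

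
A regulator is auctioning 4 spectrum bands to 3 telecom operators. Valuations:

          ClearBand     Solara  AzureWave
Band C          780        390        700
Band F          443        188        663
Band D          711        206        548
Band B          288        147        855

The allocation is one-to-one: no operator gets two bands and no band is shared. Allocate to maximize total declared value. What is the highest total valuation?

Max total: $1956M

This is a one-to-one assignment (maximum-weight bipartite matching).
Optimal: ClearBand→Band D ($711M), Solara→Band C ($390M), AzureWave→Band B ($855M) — total 711+390+855 = $1956M.
Column-greedy (each band in turn goes to its best remaining operator) gives $1649M, worse by 307.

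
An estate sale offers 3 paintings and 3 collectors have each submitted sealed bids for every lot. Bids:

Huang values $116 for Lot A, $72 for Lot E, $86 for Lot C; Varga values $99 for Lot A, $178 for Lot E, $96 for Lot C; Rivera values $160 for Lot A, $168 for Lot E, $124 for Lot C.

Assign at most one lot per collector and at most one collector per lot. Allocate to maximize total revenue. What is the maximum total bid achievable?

Optimal: Huang→Lot C ($86), Varga→Lot E ($178), Rivera→Lot A ($160) — total 86+178+160 = $424.
Row-greedy (each collector in turn takes its best remaining lot) gives $418, worse by 6.

Maximum total: $424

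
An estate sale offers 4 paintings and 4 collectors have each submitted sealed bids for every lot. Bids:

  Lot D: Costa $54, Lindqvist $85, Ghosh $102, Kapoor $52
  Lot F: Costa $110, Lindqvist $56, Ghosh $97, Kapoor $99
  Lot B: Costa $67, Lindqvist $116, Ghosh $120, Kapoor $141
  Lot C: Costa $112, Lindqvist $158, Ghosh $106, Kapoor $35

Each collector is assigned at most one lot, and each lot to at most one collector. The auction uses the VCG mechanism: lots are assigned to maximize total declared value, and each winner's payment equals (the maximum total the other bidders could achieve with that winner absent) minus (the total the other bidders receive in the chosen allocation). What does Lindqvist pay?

Lindqvist pays $4.

Efficient allocation: Costa→Lot F ($110), Lindqvist→Lot C ($158), Ghosh→Lot D ($102), Kapoor→Lot B ($141); total welfare W = $511.
Lindqvist receives Lot C at value $158, so the others get W − 158 = $353.
Without Lindqvist: best allocation of the remaining 3 bidders over all 4 lots is Costa→Lot F ($110), Ghosh→Lot C ($106), Kapoor→Lot B ($141), total $357.
VCG payment = (others' best without Lindqvist) − (others' welfare with Lindqvist) = 357 − 353 = $4.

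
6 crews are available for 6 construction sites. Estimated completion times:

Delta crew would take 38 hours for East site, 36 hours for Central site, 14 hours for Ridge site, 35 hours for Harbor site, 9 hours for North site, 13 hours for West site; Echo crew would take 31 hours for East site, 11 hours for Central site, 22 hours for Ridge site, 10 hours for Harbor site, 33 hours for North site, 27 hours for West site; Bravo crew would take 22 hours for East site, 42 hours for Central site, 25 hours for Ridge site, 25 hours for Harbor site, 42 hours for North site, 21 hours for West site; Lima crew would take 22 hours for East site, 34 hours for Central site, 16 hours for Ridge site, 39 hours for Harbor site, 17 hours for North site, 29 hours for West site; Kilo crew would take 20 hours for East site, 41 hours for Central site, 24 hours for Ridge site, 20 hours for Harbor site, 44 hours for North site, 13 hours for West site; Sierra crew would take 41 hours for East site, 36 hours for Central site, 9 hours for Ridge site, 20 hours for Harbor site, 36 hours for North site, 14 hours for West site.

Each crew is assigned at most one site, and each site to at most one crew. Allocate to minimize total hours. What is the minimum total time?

Minimum total: 89 hours

This is a one-to-one assignment (minimum-cost bipartite matching).
Optimal: Delta crew→North site (9 hours), Echo crew→Central site (11 hours), Bravo crew→Harbor site (25 hours), Lima crew→East site (22 hours), Kilo crew→West site (13 hours), Sierra crew→Ridge site (9 hours) — total 9+11+25+22+13+9 = 89 hours.
Row-greedy (each crew in turn takes its cheapest remaining site) gives 112 hours, worse by 23.
Next-best assignment: Delta crew→North site, Echo crew→Central site, Bravo crew→East site, Lima crew→Ridge site, Kilo crew→West site, Sierra crew→Harbor site = 91 hours.
Swapping Kilo crew↔Sierra crew (Kilo crew→Ridge site 24 hours, Sierra crew→West site 14 hours) adds 16.
No other one-to-one assignment undercuts 89 hours.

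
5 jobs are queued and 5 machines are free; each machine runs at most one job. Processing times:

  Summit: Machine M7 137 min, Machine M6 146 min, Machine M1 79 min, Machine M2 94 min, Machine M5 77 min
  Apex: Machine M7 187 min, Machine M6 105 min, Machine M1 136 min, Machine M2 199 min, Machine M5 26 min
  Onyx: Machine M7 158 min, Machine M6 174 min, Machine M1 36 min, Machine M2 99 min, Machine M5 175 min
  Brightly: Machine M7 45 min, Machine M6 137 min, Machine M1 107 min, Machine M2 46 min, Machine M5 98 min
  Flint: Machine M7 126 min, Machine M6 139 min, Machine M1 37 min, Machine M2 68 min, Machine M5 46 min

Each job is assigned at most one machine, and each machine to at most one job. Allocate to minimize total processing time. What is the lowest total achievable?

Optimal: Summit→Machine M6 (146 min), Apex→Machine M5 (26 min), Onyx→Machine M1 (36 min), Brightly→Machine M7 (45 min), Flint→Machine M2 (68 min) — total 146+26+36+45+68 = 321 min.
Column-greedy (each machine in turn goes to its cheapest remaining job) gives 331 min, worse by 10.
Swapping Flint↔Brightly (Flint→Machine M7 126 min, Brightly→Machine M2 46 min) adds 59.

Min total: 321 min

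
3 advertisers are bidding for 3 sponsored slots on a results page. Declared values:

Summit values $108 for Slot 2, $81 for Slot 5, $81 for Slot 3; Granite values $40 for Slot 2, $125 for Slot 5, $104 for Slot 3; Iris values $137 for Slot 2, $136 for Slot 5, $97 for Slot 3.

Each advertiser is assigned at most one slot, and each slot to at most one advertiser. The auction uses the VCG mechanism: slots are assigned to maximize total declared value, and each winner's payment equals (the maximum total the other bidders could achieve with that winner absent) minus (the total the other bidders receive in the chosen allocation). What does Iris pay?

Efficient allocation: Summit→Slot 2 ($108), Granite→Slot 3 ($104), Iris→Slot 5 ($136); total welfare W = $348.
Iris receives Slot 5 at value $136, so the others get W − 136 = $212.
Without Iris: best allocation of the remaining 2 bidders over all 3 slots is Summit→Slot 2 ($108), Granite→Slot 5 ($125), total $233.
VCG payment = (others' best without Iris) − (others' welfare with Iris) = 233 − 212 = $21.

Iris pays $21.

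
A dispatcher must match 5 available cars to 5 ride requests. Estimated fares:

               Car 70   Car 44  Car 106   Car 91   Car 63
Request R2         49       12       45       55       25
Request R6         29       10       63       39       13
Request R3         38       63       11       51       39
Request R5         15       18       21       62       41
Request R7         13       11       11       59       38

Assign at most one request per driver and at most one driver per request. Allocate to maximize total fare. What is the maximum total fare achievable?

Maximum total: $275

Optimal: Car 70→Request R2 ($49), Car 44→Request R3 ($63), Car 106→Request R6 ($63), Car 91→Request R5 ($62), Car 63→Request R7 ($38) — total 49+63+63+62+38 = $275.
Column-greedy (each request in turn goes to its best remaining driver) gives $235, worse by 40.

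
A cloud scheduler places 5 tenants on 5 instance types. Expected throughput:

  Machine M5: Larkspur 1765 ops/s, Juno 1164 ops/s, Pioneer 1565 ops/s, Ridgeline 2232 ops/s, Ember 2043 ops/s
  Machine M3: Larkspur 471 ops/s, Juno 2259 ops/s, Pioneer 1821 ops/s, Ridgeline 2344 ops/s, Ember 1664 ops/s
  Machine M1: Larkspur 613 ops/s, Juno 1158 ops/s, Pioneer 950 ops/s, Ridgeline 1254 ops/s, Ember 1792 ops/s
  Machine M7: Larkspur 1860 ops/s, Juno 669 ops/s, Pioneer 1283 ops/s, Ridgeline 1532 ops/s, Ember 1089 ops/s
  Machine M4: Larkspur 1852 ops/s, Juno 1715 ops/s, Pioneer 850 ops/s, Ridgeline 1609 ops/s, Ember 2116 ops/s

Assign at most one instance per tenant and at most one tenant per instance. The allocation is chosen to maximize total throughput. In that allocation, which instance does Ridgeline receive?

Optimal: Larkspur→Machine M7 (1860 ops/s), Juno→Machine M4 (1715 ops/s), Pioneer→Machine M3 (1821 ops/s), Ridgeline→Machine M5 (2232 ops/s), Ember→Machine M1 (1792 ops/s) — total 1860+1715+1821+2232+1792 = 9420 ops/s.
Column-greedy (each instance in turn goes to its best remaining tenant) gives 8993 ops/s, worse by 427.
Ridgeline's own top instance is Machine M3 (2344 ops/s), but forcing Ridgeline→Machine M3 and reassigning the rest optimally gives only 9276 ops/s — worse by 144.

Ridgeline receives Machine M5.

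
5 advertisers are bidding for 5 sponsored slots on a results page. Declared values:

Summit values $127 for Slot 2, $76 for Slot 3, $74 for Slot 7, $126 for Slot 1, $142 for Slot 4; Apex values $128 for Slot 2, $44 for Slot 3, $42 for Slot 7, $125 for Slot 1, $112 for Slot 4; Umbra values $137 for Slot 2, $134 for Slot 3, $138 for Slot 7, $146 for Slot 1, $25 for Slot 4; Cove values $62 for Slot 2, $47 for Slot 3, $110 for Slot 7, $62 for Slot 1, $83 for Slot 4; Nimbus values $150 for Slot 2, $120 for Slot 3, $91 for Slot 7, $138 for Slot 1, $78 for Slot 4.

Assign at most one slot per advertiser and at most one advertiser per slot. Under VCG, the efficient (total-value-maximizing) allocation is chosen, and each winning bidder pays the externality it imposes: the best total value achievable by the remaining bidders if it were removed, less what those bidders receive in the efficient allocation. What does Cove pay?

Efficient allocation: Summit→Slot 4 ($142), Apex→Slot 1 ($125), Umbra→Slot 3 ($134), Cove→Slot 7 ($110), Nimbus→Slot 2 ($150); total welfare W = $661.
Cove receives Slot 7 at value $110, so the others get W − 110 = $551.
Without Cove: best allocation of the remaining 4 bidders over all 5 slots is Summit→Slot 4 ($142), Apex→Slot 1 ($125), Umbra→Slot 7 ($138), Nimbus→Slot 2 ($150), total $555.
VCG payment = (others' best without Cove) − (others' welfare with Cove) = 555 − 551 = $4.

Cove pays $4.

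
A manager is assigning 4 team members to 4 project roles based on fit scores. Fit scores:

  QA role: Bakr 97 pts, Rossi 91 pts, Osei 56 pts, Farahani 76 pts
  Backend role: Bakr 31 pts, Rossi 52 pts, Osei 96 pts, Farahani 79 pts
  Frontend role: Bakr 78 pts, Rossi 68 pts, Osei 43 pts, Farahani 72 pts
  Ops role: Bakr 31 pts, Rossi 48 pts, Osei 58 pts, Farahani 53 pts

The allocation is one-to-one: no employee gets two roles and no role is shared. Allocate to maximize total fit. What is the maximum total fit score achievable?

This is a one-to-one assignment (maximum-weight bipartite matching).
Optimal: Bakr→Frontend role (78 pts), Rossi→QA role (91 pts), Osei→Backend role (96 pts), Farahani→Ops role (53 pts) — total 78+91+96+53 = 318 pts.
Row-greedy (each employee in turn takes its best remaining role) gives 314 pts, worse by 4.
Next-best assignment: Bakr→QA role, Rossi→Frontend role, Osei→Backend role, Farahani→Ops role = 314 pts.
Swapping Rossi↔Osei (Rossi→Backend role 52 pts, Osei→QA role 56 pts) loses 79.

Maximum total: 318 pts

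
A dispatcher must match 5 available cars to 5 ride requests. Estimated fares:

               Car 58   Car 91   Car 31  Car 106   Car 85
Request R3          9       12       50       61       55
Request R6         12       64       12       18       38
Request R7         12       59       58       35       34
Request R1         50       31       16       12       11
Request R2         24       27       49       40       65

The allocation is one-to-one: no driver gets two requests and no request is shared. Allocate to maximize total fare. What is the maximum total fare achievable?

Optimal: Car 58→Request R1 ($50), Car 91→Request R6 ($64), Car 31→Request R7 ($58), Car 106→Request R3 ($61), Car 85→Request R2 ($65) — total 50+64+58+61+65 = $298.
Next-best assignment: Car 58→Request R1, Car 91→Request R6, Car 31→Request R7, Car 106→Request R2, Car 85→Request R3 = $267.
Every other assignment is strictly worse.

Max total: $298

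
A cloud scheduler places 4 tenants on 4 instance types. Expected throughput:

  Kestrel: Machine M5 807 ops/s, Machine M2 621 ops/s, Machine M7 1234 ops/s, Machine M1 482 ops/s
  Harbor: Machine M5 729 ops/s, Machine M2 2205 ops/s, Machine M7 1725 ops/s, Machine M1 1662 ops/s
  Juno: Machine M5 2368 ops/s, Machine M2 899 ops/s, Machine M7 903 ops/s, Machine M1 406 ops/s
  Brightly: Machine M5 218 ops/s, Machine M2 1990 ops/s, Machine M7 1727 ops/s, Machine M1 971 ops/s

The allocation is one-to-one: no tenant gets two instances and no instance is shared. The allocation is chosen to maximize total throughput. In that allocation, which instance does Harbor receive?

Harbor receives Machine M1.

Optimal: Kestrel→Machine M7 (1234 ops/s), Harbor→Machine M1 (1662 ops/s), Juno→Machine M5 (2368 ops/s), Brightly→Machine M2 (1990 ops/s) — total 1234+1662+2368+1990 = 7254 ops/s.
Max-entry greedy (repeatedly take the single best remaining cell) gives 6782 ops/s, worse by 472.
Next-best assignment: Kestrel→Machine M1, Harbor→Machine M2, Juno→Machine M5, Brightly→Machine M7 = 6782 ops/s.
Swapping Juno↔Kestrel (Juno→Machine M7 903 ops/s, Kestrel→Machine M5 807 ops/s) loses 1892.
No other one-to-one assignment exceeds 7254 ops/s.
Harbor's own top instance is Machine M2 (2205 ops/s), but forcing Harbor→Machine M2 and reassigning the rest optimally gives only 6782 ops/s — worse by 472.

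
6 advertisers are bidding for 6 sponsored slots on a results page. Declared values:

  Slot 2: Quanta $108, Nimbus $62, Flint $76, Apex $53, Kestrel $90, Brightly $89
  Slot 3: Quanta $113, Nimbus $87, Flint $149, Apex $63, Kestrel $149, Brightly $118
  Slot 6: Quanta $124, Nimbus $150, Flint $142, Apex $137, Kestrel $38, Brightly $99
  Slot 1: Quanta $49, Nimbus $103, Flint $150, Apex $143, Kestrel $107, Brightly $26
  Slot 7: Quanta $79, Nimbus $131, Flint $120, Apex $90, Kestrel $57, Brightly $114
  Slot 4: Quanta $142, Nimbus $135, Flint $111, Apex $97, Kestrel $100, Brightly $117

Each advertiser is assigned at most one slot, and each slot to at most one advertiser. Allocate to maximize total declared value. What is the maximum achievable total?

Maximum total: $798

Optimal: Quanta→Slot 4 ($142), Nimbus→Slot 7 ($131), Flint→Slot 1 ($150), Apex→Slot 6 ($137), Kestrel→Slot 3 ($149), Brightly→Slot 2 ($89) — total 142+131+150+137+149+89 = $798.
Max-entry greedy (repeatedly take the single best remaining cell) gives $758, worse by 40.
Next-best assignment: Quanta→Slot 4, Nimbus→Slot 7, Flint→Slot 6, Apex→Slot 1, Kestrel→Slot 3, Brightly→Slot 2 = $796.
Every other assignment is strictly worse.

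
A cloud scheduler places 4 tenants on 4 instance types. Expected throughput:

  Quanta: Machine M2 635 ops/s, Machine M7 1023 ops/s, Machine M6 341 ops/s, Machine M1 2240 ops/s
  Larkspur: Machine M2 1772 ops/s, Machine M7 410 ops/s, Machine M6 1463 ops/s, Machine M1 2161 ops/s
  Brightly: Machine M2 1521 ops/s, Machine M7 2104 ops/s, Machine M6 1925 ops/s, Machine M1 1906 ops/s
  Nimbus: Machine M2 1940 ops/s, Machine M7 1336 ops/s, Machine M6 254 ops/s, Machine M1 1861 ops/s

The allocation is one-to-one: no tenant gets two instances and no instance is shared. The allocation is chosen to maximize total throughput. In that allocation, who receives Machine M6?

Optimal: Quanta→Machine M1 (2240 ops/s), Larkspur→Machine M6 (1463 ops/s), Brightly→Machine M7 (2104 ops/s), Nimbus→Machine M2 (1940 ops/s) — total 2240+1463+2104+1940 = 7747 ops/s.
Row-greedy (each tenant in turn takes its best remaining instance) gives 6370 ops/s, worse by 1377.
Next-best assignment: Quanta→Machine M1, Larkspur→Machine M2, Brightly→Machine M6, Nimbus→Machine M7 = 7273 ops/s.
Swapping Quanta↔Nimbus (Quanta→Machine M2 635 ops/s, Nimbus→Machine M1 1861 ops/s) loses 1684.
No other one-to-one assignment exceeds 7747 ops/s.
Larkspur's own top instance is Machine M1 (2161 ops/s), but forcing Larkspur→Machine M1 and reassigning the rest optimally gives only 7049 ops/s — worse by 698.

Larkspur receives Machine M6.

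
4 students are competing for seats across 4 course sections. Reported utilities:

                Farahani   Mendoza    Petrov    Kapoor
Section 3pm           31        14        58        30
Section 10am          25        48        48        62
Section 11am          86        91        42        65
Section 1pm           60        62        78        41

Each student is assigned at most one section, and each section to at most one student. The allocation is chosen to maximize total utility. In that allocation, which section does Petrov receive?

Petrov receives Section 3pm.

Optimal: Farahani→Section 1pm (60 points), Mendoza→Section 11am (91 points), Petrov→Section 3pm (58 points), Kapoor→Section 10am (62 points) — total 60+91+58+62 = 271 points.
Max-entry greedy (repeatedly take the single best remaining cell) gives 262 points, worse by 9.
Next-best assignment: Farahani→Section 11am, Mendoza→Section 1pm, Petrov→Section 3pm, Kapoor→Section 10am = 268 points.
Swapping Farahani↔Petrov (Farahani→Section 3pm 31 points, Petrov→Section 1pm 78 points) loses 9.
Checked against all permutations: 271 points is optimal.
Petrov's own top section is Section 1pm (78 points), but forcing Petrov→Section 1pm and reassigning the rest optimally gives only 262 points — worse by 9.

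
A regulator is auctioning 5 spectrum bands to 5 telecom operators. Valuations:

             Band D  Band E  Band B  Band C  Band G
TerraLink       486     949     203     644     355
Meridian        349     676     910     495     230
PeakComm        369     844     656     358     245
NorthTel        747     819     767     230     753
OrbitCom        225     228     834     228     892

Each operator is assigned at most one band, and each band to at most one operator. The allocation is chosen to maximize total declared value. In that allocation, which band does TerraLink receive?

Optimal: TerraLink→Band C ($644M), Meridian→Band B ($910M), PeakComm→Band E ($844M), NorthTel→Band D ($747M), OrbitCom→Band G ($892M) — total 644+910+844+747+892 = $4037M.
Column-greedy (each band in turn goes to its best remaining operator) gives $3856M, worse by 181.
Next-best assignment: TerraLink→Band E, Meridian→Band B, PeakComm→Band C, NorthTel→Band D, OrbitCom→Band G = $3856M.
No other one-to-one assignment exceeds $4037M.
TerraLink's own top band is Band E ($949M), but forcing TerraLink→Band E and reassigning the rest optimally gives only $3856M — worse by 181.

TerraLink receives Band C.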